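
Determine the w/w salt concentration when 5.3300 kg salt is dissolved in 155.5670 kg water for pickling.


Formula: Conc = salt / (water + salt) * 100
Substituting: Conc = 5.3300 / (155.5670 + 5.3300) * 100
Result: 3.3127 %


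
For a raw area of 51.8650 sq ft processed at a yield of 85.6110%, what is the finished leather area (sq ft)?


Formula: finished = raw * yield / 100
Substituting: finished = 51.8650 * 85.6110 / 100
Result: 44.4021 sq ft


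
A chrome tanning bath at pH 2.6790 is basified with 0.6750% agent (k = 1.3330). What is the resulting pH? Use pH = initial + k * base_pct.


Formula: pH_final = pH_initial + k * base_pct
Substituting: pH_final = 2.6790 + 1.3330 * 0.6750
Result: 3.5788


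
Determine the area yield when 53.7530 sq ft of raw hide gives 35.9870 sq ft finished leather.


Formula: Yield = finished / raw * 100
Substituting: Yield = 35.9870 / 53.7530 * 100
Result: 66.9488 %


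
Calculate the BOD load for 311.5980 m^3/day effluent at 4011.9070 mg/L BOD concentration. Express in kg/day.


Formula: BOD_load = volume * conc / 1000
Substituting: BOD_load = 311.5980 * 4011.9070 / 1000
Result: 1250.1022 kg/day


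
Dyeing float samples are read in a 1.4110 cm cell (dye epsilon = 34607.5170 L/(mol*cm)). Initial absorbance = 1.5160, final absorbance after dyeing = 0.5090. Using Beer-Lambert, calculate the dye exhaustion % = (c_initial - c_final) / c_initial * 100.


c_initial = A_i / (epsilon * l) = 1.5160 / (34607.5170 * 1.4110) = 3.1046e-05 mol/L
c_final = A_f / (epsilon * l) = 0.5090 / (34607.5170 * 1.4110) = 1.0424e-05 mol/L
Exhaustion = (c_initial - c_final) / c_initial * 100 = (3.1046e-05 - 1.0424e-05) / 3.1046e-05 * 100 = 66.4248 %


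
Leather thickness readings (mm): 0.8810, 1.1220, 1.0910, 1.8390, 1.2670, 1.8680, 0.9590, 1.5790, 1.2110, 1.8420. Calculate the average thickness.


Formula: Average = sum / n
Substituting: Average = 13.6590 / 10
Result: 1.3659 mm


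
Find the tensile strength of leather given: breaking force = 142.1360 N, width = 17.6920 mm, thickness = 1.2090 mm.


Formula: TS = force / (width * thickness)
Substituting: TS = 142.1360 / (17.6920 * 1.2090)
Result: 6.6451 N/mm^2


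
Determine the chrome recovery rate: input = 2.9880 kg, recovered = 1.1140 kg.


Formula: Recovery = recovered / input * 100
Substituting: Recovery = 1.1140 / 2.9880 * 100
Result: 37.2825 %


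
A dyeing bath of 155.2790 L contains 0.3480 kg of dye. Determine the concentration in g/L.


Formula: Conc = dye_mass(kg) / volume(L) * 1000
Substituting: Conc = 0.3480 / 155.2790 * 1000
Result: 2.2411 g/L


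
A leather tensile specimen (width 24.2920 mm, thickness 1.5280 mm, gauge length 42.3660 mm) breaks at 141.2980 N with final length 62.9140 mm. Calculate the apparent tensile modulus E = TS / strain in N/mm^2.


TS = F / (w * t) = 141.2980 / (24.2920 * 1.5280) = 3.8067 N/mm^2
strain = (Lf - L0) / L0 = (62.9140 - 42.3660) / 42.3660 = 0.4850
E = TS / strain = 3.8067 / 0.4850 = 7.8487 N/mm^2


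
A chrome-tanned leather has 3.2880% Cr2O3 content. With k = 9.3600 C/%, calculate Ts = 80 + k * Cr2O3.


Formula: Ts = 80 + k * Cr2O3
Substituting: Ts = 80 + 9.3600 * 3.2880
Result: 110.7757 C


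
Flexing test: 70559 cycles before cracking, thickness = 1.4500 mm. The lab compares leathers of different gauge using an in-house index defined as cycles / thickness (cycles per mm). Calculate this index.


Formula: Index = cycles / thickness
Substituting: Index = 70559 / 1.4500
Result: 48661.3793 cycles/mm


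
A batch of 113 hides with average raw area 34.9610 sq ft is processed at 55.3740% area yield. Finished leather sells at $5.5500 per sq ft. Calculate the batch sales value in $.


Raw_total = N * avg_area = 113 * 34.9610 = 3950.5930 sq ft
Finished = Raw_total * yield / 100 = 3950.5930 * 55.3740 / 100 = 2187.6014 sq ft
Value = Finished * price = 2187.6014 * 5.5500 = 12141.1876 $


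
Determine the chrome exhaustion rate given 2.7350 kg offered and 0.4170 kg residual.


Formula: Uptake = (offered - residual) / offered * 100
Substituting: Uptake = (2.7350 - 0.4170) / 2.7350 * 100
Result: 84.7532 %


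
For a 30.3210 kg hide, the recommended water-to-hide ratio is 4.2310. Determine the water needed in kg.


Formula: Water = hide_weight * ratio
Substituting: Water = 30.3210 * 4.2310
Result: 128.2882 kg


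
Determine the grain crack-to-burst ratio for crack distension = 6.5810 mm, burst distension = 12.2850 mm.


Formula: Ratio = crack / burst
Substituting: Ratio = 6.5810 / 12.2850
Result: 0.5357


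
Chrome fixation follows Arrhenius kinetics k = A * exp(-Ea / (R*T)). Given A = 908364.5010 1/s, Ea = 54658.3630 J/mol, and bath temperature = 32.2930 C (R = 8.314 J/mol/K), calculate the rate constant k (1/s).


T_K = T_C + 273.15 = 32.2930 + 273.15 = 305.4430 K
exponent = -Ea / (R * T_K) = -54658.3630 / (8.314 * 305.4430) = -21.5237
k = A * exp(exponent) = 908364.5010 * exp(-21.5237) = 4.0799e-04 1/s


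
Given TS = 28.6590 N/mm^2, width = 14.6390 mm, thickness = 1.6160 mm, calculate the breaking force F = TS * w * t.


Formula: F = TS * w * t
Substituting: F = 28.6590 * 14.6390 * 1.6160
Result: 677.9752 N


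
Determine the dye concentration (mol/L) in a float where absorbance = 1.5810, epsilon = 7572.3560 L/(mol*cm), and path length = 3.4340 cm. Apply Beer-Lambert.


Formula: c = A / (epsilon * l)
Substituting: c = 1.5810 / (7572.3560 * 3.4340)
Result: 6.0800e-05 mol/L


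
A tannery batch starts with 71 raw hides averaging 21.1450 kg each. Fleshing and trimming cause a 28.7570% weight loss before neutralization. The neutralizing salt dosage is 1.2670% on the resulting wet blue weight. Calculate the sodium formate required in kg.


Total_raw = N * avg_wt = 71 * 21.1450 = 1501.2950 kg
Substrate = Total_raw * (1 - loss/100) = 1501.2950 * (1 - 28.7570/100) = 1069.5676 kg
Neutralizer = Substrate * pct / 100 = 1069.5676 * 1.2670 / 100 = 13.5514 kg


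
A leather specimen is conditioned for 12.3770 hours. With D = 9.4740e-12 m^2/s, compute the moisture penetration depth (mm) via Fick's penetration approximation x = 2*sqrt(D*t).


t = 12.3770 hr * 3600 = 44557.2000 s
D * t = 9.4740e-12 * 44557.2000 = 4.2213e-07
x = 2 * sqrt(D*t) = 2 * sqrt(4.2213e-07) = 0.00129944 m = 1.2994 mm


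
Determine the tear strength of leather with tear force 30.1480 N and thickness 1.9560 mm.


Formula: Tear strength = force / thickness
Substituting: Tear strength = 30.1480 / 1.9560
Result: 15.4131 N/mm


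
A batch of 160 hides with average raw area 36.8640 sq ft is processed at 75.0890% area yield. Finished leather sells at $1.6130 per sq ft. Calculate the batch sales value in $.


Raw_total = N * avg_area = 160 * 36.8640 = 5898.2400 sq ft
Finished = Raw_total * yield / 100 = 5898.2400 * 75.0890 / 100 = 4428.9294 sq ft
Value = Finished * price = 4428.9294 * 1.6130 = 7143.8632 $


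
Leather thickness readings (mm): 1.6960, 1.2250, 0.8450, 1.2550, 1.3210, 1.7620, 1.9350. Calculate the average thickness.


Formula: Average = sum / n
Substituting: Average = 10.0390 / 7
Result: 1.4341 mm


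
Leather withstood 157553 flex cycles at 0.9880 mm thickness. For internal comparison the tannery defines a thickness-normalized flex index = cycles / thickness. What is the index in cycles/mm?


Formula: Index = cycles / thickness
Substituting: Index = 157553 / 0.9880
Result: 159466.5992 cycles/mm


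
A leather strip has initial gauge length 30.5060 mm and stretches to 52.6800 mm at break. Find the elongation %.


Formula: Elongation = (Lf - L0) / L0 * 100
Substituting: Elongation = (52.6800 - 30.5060) / 30.5060 * 100
Result: 72.6873 %


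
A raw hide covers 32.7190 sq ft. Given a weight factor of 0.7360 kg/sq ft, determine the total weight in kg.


Formula: Weight = area * weight_per_sqft
Substituting: Weight = 32.7190 * 0.7360
Result: 24.0812 kg


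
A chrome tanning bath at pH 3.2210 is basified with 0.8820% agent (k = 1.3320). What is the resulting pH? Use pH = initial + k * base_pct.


Formula: pH_final = pH_initial + k * base_pct
Substituting: pH_final = 3.2210 + 1.3320 * 0.8820
Result: 4.3958


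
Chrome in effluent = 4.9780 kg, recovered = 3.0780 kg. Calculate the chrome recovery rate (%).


Formula: Recovery = recovered / input * 100
Substituting: Recovery = 3.0780 / 4.9780 * 100
Result: 61.8321 %


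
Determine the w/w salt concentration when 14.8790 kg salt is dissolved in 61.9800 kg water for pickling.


Formula: Conc = salt / (water + salt) * 100
Substituting: Conc = 14.8790 / (61.9800 + 14.8790) * 100
Result: 19.3588 %


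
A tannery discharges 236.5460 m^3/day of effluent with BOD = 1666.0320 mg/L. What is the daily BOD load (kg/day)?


Formula: BOD_load = volume * conc / 1000
Substituting: BOD_load = 236.5460 * 1666.0320 / 1000
Result: 394.0932 kg/day


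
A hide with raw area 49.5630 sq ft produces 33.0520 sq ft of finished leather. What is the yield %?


Formula: Yield = finished / raw * 100
Substituting: Yield = 33.0520 / 49.5630 * 100
Result: 66.6868 %


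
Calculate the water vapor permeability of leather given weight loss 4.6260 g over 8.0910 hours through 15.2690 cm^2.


Formula: WVP = loss / (area * time)
Substituting: WVP = 4.6260 / (15.2690 * 8.0910)
Result: 0.0374449 g/(cm^2*hr)


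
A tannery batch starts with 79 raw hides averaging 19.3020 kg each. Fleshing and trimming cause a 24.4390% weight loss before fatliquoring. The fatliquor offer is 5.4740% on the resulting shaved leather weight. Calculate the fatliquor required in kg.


Total_raw = N * avg_wt = 79 * 19.3020 = 1524.8580 kg
Substrate = Total_raw * (1 - loss/100) = 1524.8580 * (1 - 24.4390/100) = 1152.1980 kg
Fat = Substrate * pct / 100 = 1152.1980 * 5.4740 / 100 = 63.0713 kg


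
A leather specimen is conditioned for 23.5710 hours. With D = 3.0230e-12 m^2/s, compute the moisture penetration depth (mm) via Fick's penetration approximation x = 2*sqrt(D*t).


t = 23.5710 hr * 3600 = 84855.6000 s
D * t = 3.0230e-12 * 84855.6000 = 2.5652e-07
x = 2 * sqrt(D*t) = 2 * sqrt(2.5652e-07) = 0.00101295 m = 1.0130 mm


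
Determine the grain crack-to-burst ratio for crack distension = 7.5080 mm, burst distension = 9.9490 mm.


Formula: Ratio = crack / burst
Substituting: Ratio = 7.5080 / 9.9490
Result: 0.7546


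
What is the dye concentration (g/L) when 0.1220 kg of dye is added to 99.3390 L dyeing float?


Formula: Conc = dye_mass(kg) / volume(L) * 1000
Substituting: Conc = 0.1220 / 99.3390 * 1000
Result: 1.2281 g/L


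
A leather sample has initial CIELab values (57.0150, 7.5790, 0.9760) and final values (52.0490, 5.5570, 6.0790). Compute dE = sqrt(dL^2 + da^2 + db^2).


dL = -4.9660, da = -2.0220, db = 5.1030
dE = sqrt((-4.9660)^2 + (-2.0220)^2 + 5.1030^2) = 7.4020


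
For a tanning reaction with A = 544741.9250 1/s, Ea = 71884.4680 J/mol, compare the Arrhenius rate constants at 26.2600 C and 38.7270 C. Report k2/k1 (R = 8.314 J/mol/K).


T1 = 26.2600 + 273.15 = 299.4100 K; T2 = 38.7270 + 273.15 = 311.8770 K
k1 = A * exp(-Ea/(R*T1)) = 544741.9250 * exp(-71884.4680/(8.314*299.4100)) = 1.5663e-07 1/s
k2 = A * exp(-Ea/(R*T2)) = 544741.9250 * exp(-71884.4680/(8.314*311.8770)) = 4.9683e-07 1/s
k2/k1 = 4.9683e-07 / 1.5663e-07 = 3.1720


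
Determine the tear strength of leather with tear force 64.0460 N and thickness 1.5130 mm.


Formula: Tear strength = force / thickness
Substituting: Tear strength = 64.0460 / 1.5130
Result: 42.3305 N/mm


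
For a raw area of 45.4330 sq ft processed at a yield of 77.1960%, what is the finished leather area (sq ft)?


Formula: finished = raw * yield / 100
Substituting: finished = 45.4330 * 77.1960 / 100
Result: 35.0725 sq ft


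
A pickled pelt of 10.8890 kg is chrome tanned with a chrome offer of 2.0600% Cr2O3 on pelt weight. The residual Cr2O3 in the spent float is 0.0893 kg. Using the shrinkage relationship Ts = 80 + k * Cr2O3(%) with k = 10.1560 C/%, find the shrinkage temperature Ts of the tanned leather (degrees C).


Offered = pelt * offer_pct / 100 = 10.8890 * 2.0600 / 100 = 0.2243 kg
Uptake = offered - residual = 0.2243 - 0.0893 = 0.1350 kg
Cr2O3% on pelt = uptake / pelt * 100 = 0.1350 / 10.8890 * 100 = 1.2399 %
Ts = 80 + k * Cr2O3% = 80 + 10.1560 * 1.2399 = 92.5925 C


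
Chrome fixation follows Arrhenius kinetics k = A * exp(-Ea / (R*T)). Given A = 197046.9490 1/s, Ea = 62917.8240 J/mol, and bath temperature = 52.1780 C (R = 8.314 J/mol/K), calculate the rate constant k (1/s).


T_K = T_C + 273.15 = 52.1780 + 273.15 = 325.3280 K
exponent = -Ea / (R * T_K) = -62917.8240 / (8.314 * 325.3280) = -23.2617
k = A * exp(exponent) = 197046.9490 * exp(-23.2617) = 1.5564e-05 1/s


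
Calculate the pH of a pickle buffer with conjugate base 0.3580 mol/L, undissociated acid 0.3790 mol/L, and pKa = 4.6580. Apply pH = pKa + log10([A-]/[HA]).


ratio = [A-] / [HA] = 0.3580 / 0.3790 = 0.9446
log10(ratio) = -0.0247562
pH = pKa + log10(ratio) = 4.6580 - 0.0247562 = 4.6332


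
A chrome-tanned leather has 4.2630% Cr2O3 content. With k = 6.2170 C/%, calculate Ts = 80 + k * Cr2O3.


Formula: Ts = 80 + k * Cr2O3
Substituting: Ts = 80 + 6.2170 * 4.2630
Result: 106.5031 C


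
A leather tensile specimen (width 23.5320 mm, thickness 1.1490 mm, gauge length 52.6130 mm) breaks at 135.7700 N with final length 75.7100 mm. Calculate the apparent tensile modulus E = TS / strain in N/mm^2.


TS = F / (w * t) = 135.7700 / (23.5320 * 1.1490) = 5.0214 N/mm^2
strain = (Lf - L0) / L0 = (75.7100 - 52.6130) / 52.6130 = 0.4390
E = TS / strain = 5.0214 / 0.4390 = 11.4383 N/mm^2


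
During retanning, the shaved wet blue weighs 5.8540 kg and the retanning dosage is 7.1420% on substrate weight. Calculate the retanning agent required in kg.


Formula: Retan = substrate * pct / 100
Substituting: Retan = 5.8540 * 7.1420 / 100
Result: 0.4181 kg


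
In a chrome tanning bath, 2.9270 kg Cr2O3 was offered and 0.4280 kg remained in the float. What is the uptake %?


Formula: Uptake = (offered - residual) / offered * 100
Substituting: Uptake = (2.9270 - 0.4280) / 2.9270 * 100
Result: 85.3775 %


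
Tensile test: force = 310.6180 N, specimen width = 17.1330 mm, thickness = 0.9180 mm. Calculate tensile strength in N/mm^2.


Formula: TS = force / (width * thickness)
Substituting: TS = 310.6180 / (17.1330 * 0.9180)
Result: 19.7492 N/mm^2


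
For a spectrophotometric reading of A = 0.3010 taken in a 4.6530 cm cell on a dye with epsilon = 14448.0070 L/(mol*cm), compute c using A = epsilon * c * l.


Formula: c = A / (epsilon * l)
Substituting: c = 0.3010 / (14448.0070 * 4.6530)
Result: 4.4774e-06 mol/L


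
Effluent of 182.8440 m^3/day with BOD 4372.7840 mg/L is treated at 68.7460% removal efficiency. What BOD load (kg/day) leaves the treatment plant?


Load_in = volume * conc / 1000 = 182.8440 * 4372.7840 / 1000 = 799.5373 kg/day
Removed = Load_in * eff / 100 = 799.5373 * 68.7460 / 100 = 549.6499 kg/day
Load_out = Load_in - Removed = 799.5373 - 549.6499 = 249.8874 kg/day


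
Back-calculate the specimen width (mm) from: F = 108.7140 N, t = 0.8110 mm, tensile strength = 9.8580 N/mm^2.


Formula: w = F / (TS * t)
Substituting: w = 108.7140 / (9.8580 * 0.8110)
Result: 13.5980 mm


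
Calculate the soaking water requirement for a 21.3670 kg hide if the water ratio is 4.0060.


Formula: Water = hide_weight * ratio
Substituting: Water = 21.3670 * 4.0060
Result: 85.5962 kg


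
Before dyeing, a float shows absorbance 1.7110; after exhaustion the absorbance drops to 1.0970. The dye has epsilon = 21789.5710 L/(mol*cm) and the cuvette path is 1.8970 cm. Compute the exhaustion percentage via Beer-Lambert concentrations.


c_initial = A_i / (epsilon * l) = 1.7110 / (21789.5710 * 1.8970) = 4.1394e-05 mol/L
c_final = A_f / (epsilon * l) = 1.0970 / (21789.5710 * 1.8970) = 2.6539e-05 mol/L
Exhaustion = (c_initial - c_final) / c_initial * 100 = (4.1394e-05 - 2.6539e-05) / 4.1394e-05 * 100 = 35.8854 %


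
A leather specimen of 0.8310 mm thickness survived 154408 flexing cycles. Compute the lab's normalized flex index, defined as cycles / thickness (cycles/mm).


Formula: Index = cycles / thickness
Substituting: Index = 154408 / 0.8310
Result: 185809.8676 cycles/mm


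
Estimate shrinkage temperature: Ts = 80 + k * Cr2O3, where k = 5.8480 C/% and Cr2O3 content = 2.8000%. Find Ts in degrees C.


Formula: Ts = 80 + k * Cr2O3
Substituting: Ts = 80 + 5.8480 * 2.8000
Result: 96.3744 C


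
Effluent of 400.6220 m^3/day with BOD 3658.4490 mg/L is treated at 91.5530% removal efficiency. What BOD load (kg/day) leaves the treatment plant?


Load_in = volume * conc / 1000 = 400.6220 * 3658.4490 / 1000 = 1465.6552 kg/day
Removed = Load_in * eff / 100 = 1465.6552 * 91.5530 / 100 = 1341.8513 kg/day
Load_out = Load_in - Removed = 1465.6552 - 1341.8513 = 123.8039 kg/day


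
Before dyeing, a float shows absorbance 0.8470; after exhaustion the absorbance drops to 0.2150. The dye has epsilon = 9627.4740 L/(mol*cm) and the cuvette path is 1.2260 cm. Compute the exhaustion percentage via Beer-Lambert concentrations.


c_initial = A_i / (epsilon * l) = 0.8470 / (9627.4740 * 1.2260) = 7.1760e-05 mol/L
c_final = A_f / (epsilon * l) = 0.2150 / (9627.4740 * 1.2260) = 1.8215e-05 mol/L
Exhaustion = (c_initial - c_final) / c_initial * 100 = (7.1760e-05 - 1.8215e-05) / 7.1760e-05 * 100 = 74.6163 %


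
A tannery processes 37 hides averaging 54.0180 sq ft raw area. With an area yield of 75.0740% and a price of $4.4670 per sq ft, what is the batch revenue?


Raw_total = N * avg_area = 37 * 54.0180 = 1998.6660 sq ft
Finished = Raw_total * yield / 100 = 1998.6660 * 75.0740 / 100 = 1500.4785 sq ft
Value = Finished * price = 1500.4785 * 4.4670 = 6702.6375 $


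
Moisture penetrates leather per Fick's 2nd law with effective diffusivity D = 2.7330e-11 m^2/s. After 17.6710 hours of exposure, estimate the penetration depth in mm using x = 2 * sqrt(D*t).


t = 17.6710 hr * 3600 = 63615.6000 s
D * t = 2.7330e-11 * 63615.6000 = 1.7386e-06
x = 2 * sqrt(D*t) = 2 * sqrt(1.7386e-06) = 0.00263713 m = 2.6371 mm


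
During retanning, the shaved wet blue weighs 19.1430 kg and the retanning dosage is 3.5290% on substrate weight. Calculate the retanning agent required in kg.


Formula: Retan = substrate * pct / 100
Substituting: Retan = 19.1430 * 3.5290 / 100
Result: 0.6756 kg


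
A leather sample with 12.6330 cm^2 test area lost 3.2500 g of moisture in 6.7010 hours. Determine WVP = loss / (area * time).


Formula: WVP = loss / (area * time)
Substituting: WVP = 3.2500 / (12.6330 * 6.7010)
Result: 0.0383917 g/(cm^2*hr)


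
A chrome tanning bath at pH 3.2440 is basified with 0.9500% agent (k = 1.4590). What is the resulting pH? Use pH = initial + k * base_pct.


Formula: pH_final = pH_initial + k * base_pct
Substituting: pH_final = 3.2440 + 1.4590 * 0.9500
Result: 4.6301


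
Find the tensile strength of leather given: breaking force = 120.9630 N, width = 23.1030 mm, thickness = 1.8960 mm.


Formula: TS = force / (width * thickness)
Substituting: TS = 120.9630 / (23.1030 * 1.8960)
Result: 2.7615 N/mm^2


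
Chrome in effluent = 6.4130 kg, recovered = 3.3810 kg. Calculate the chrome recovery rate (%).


Formula: Recovery = recovered / input * 100
Substituting: Recovery = 3.3810 / 6.4130 * 100
Result: 52.7210 %


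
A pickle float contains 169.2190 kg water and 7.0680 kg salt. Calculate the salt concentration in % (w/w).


Formula: Conc = salt / (water + salt) * 100
Substituting: Conc = 7.0680 / (169.2190 + 7.0680) * 100
Result: 4.0094 %


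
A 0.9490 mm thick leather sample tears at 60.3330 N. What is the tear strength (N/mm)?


Formula: Tear strength = force / thickness
Substituting: Tear strength = 60.3330 / 0.9490
Result: 63.5753 N/mm


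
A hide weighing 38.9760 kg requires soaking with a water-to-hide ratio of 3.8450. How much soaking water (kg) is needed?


Formula: Water = hide_weight * ratio
Substituting: Water = 38.9760 * 3.8450
Result: 149.8627 kg


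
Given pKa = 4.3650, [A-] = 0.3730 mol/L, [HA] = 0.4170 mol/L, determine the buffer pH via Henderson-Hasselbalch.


ratio = [A-] / [HA] = 0.3730 / 0.4170 = 0.8945
log10(ratio) = -0.0484272
pH = pKa + log10(ratio) = 4.3650 - 0.0484272 = 4.3166


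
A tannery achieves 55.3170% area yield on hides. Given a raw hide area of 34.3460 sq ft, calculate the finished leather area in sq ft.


Formula: finished = raw * yield / 100
Substituting: finished = 34.3460 * 55.3170 / 100
Result: 18.9992 sq ft


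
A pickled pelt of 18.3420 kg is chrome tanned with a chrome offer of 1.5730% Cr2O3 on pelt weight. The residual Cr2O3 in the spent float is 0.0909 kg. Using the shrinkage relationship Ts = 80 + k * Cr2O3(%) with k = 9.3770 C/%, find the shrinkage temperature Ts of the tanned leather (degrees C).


Offered = pelt * offer_pct / 100 = 18.3420 * 1.5730 / 100 = 0.2885 kg
Uptake = offered - residual = 0.2885 - 0.0909 = 0.1976 kg
Cr2O3% on pelt = uptake / pelt * 100 = 0.1976 / 18.3420 * 100 = 1.0774 %
Ts = 80 + k * Cr2O3% = 80 + 9.3770 * 1.0774 = 90.1029 C


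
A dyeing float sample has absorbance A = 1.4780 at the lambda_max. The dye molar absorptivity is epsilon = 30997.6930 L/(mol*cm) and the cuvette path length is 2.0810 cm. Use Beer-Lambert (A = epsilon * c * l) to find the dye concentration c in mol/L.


Formula: c = A / (epsilon * l)
Substituting: c = 1.4780 / (30997.6930 * 2.0810)
Result: 2.2913e-05 mol/L


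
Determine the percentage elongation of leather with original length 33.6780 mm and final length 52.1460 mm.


Formula: Elongation = (Lf - L0) / L0 * 100
Substituting: Elongation = (52.1460 - 33.6780) / 33.6780 * 100
Result: 54.8370 %


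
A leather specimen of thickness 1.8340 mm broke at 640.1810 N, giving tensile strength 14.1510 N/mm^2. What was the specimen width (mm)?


Formula: w = F / (TS * t)
Substituting: w = 640.1810 / (14.1510 * 1.8340)
Result: 24.6670 mm


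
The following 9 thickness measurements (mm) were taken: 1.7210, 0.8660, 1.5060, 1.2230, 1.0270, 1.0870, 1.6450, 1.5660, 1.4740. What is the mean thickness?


Formula: Average = sum / n
Substituting: Average = 12.1150 / 9
Result: 1.3461 mm


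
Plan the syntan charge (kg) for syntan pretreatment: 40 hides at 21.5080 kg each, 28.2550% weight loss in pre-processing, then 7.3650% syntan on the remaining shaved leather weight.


Total_raw = N * avg_wt = 40 * 21.5080 = 860.3200 kg
Substrate = Total_raw * (1 - loss/100) = 860.3200 * (1 - 28.2550/100) = 617.2366 kg
Syntan = Substrate * pct / 100 = 617.2366 * 7.3650 / 100 = 45.4595 kg


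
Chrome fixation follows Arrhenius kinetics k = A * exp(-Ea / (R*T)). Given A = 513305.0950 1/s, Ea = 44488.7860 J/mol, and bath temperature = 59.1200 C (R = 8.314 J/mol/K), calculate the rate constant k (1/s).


T_K = T_C + 273.15 = 59.1200 + 273.15 = 332.2700 K
exponent = -Ea / (R * T_K) = -44488.7860 / (8.314 * 332.2700) = -16.1046
k = A * exp(exponent) = 513305.0950 * exp(-16.1046) = 0.052029 1/s


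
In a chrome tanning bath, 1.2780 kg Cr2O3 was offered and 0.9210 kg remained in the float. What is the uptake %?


Formula: Uptake = (offered - residual) / offered * 100
Substituting: Uptake = (1.2780 - 0.9210) / 1.2780 * 100
Result: 27.9343 %


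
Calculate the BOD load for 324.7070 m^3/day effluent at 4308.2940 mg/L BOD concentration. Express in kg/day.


Formula: BOD_load = volume * conc / 1000
Substituting: BOD_load = 324.7070 * 4308.2940 / 1000
Result: 1398.9332 kg/day


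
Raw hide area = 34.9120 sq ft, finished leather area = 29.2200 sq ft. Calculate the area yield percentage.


Formula: Yield = finished / raw * 100
Substituting: Yield = 29.2200 / 34.9120 * 100
Result: 83.6962 %


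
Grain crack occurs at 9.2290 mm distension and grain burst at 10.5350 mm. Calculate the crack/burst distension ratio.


Formula: Ratio = crack / burst
Substituting: Ratio = 9.2290 / 10.5350
Result: 0.8760


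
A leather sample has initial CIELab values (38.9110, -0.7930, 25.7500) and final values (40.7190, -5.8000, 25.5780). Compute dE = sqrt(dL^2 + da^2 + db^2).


dL = 1.8080, da = -5.0070, db = -0.1720
dE = sqrt(1.8080^2 + (-5.0070)^2 + (-0.1720)^2) = 5.3262


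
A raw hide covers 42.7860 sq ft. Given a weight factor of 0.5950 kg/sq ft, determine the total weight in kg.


Formula: Weight = area * weight_per_sqft
Substituting: Weight = 42.7860 * 0.5950
Result: 25.4577 kg


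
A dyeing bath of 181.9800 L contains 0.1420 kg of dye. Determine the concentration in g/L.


Formula: Conc = dye_mass(kg) / volume(L) * 1000
Substituting: Conc = 0.1420 / 181.9800 * 1000
Result: 0.7803 g/L


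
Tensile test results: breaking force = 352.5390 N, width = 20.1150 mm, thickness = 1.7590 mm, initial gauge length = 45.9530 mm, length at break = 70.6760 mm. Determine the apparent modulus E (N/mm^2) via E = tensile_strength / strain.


TS = F / (w * t) = 352.5390 / (20.1150 * 1.7590) = 9.9637 N/mm^2
strain = (Lf - L0) / L0 = (70.6760 - 45.9530) / 45.9530 = 0.5380
E = TS / strain = 9.9637 / 0.5380 = 18.5197 N/mm^2


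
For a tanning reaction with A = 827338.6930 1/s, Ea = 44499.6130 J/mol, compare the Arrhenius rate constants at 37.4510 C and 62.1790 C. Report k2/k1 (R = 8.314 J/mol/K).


T1 = 37.4510 + 273.15 = 310.6010 K; T2 = 62.1790 + 273.15 = 335.3290 K
k1 = A * exp(-Ea/(R*T1)) = 827338.6930 * exp(-44499.6130/(8.314*310.6010)) = 0.0271512 1/s
k2 = A * exp(-Ea/(R*T2)) = 827338.6930 * exp(-44499.6130/(8.314*335.3290)) = 0.0967542 1/s
k2/k1 = 0.0967542 / 0.0271512 = 3.5635


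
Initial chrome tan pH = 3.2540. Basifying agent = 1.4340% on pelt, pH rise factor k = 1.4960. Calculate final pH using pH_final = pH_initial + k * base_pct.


Formula: pH_final = pH_initial + k * base_pct
Substituting: pH_final = 3.2540 + 1.4960 * 1.4340
Result: 5.3993


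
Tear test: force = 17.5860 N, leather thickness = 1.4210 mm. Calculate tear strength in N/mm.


Formula: Tear strength = force / thickness
Substituting: Tear strength = 17.5860 / 1.4210
Result: 12.3758 N/mm


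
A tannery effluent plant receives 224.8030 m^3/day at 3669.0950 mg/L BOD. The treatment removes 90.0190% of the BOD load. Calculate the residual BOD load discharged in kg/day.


Load_in = volume * conc / 1000 = 224.8030 * 3669.0950 / 1000 = 824.8236 kg/day
Removed = Load_in * eff / 100 = 824.8236 * 90.0190 / 100 = 742.4979 kg/day
Load_out = Load_in - Removed = 824.8236 - 742.4979 = 82.3256 kg/day


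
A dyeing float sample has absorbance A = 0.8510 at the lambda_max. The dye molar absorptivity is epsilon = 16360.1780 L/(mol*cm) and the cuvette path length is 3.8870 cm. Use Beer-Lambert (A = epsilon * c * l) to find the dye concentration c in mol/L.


Formula: c = A / (epsilon * l)
Substituting: c = 0.8510 / (16360.1780 * 3.8870)
Result: 1.3382e-05 mol/L


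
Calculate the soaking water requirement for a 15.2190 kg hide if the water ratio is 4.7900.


Formula: Water = hide_weight * ratio
Substituting: Water = 15.2190 * 4.7900
Result: 72.8990 kg


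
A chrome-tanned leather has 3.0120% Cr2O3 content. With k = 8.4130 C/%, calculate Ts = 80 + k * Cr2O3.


Formula: Ts = 80 + k * Cr2O3
Substituting: Ts = 80 + 8.4130 * 3.0120
Result: 105.3400 C


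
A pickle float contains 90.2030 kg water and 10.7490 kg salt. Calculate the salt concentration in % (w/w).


Formula: Conc = salt / (water + salt) * 100
Substituting: Conc = 10.7490 / (90.2030 + 10.7490) * 100
Result: 10.6476 %


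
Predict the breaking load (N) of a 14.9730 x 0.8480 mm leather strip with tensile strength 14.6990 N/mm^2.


Formula: F = TS * w * t
Substituting: F = 14.6990 * 14.9730 * 0.8480
Result: 186.6347 N


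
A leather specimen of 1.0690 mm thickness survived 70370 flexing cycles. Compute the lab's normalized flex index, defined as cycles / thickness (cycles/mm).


Formula: Index = cycles / thickness
Substituting: Index = 70370 / 1.0690
Result: 65827.8765 cycles/mm


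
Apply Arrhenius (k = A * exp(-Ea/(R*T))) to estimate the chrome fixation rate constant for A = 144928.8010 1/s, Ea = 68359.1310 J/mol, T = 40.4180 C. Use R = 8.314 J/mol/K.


T_K = T_C + 273.15 = 40.4180 + 273.15 = 313.5680 K
exponent = -Ea / (R * T_K) = -68359.1310 / (8.314 * 313.5680) = -26.2213
k = A * exp(exponent) = 144928.8010 * exp(-26.2213) = 5.9344e-07 1/s


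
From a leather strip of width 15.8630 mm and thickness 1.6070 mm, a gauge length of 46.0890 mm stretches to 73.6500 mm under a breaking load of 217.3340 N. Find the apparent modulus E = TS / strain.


TS = F / (w * t) = 217.3340 / (15.8630 * 1.6070) = 8.5256 N/mm^2
strain = (Lf - L0) / L0 = (73.6500 - 46.0890) / 46.0890 = 0.5980
E = TS / strain = 8.5256 / 0.5980 = 14.2570 N/mm^2


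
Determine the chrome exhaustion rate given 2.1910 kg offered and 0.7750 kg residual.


Formula: Uptake = (offered - residual) / offered * 100
Substituting: Uptake = (2.1910 - 0.7750) / 2.1910 * 100
Result: 64.6280 %


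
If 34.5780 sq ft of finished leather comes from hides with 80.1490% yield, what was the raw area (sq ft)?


Formula: raw = finished * 100 / yield
Substituting: raw = 34.5780 * 100 / 80.1490
Result: 43.1421 sq ft


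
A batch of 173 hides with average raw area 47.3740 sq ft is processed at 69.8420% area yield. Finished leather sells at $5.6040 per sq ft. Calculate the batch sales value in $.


Raw_total = N * avg_area = 173 * 47.3740 = 8195.7020 sq ft
Finished = Raw_total * yield / 100 = 8195.7020 * 69.8420 / 100 = 5724.0422 sq ft
Value = Finished * price = 5724.0422 * 5.6040 = 32077.5324 $


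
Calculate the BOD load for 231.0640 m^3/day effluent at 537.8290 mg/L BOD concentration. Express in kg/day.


Formula: BOD_load = volume * conc / 1000
Substituting: BOD_load = 231.0640 * 537.8290 / 1000
Result: 124.2729 kg/day


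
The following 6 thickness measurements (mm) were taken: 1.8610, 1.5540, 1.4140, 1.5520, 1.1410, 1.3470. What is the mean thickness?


Formula: Average = sum / n
Substituting: Average = 8.8690 / 6
Result: 1.4782 mm


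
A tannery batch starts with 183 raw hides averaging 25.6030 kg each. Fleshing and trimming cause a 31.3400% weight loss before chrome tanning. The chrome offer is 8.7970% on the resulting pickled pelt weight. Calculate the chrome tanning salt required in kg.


Total_raw = N * avg_wt = 183 * 25.6030 = 4685.3490 kg
Substrate = Total_raw * (1 - loss/100) = 4685.3490 * (1 - 31.3400/100) = 3216.9606 kg
Chrome = Substrate * pct / 100 = 3216.9606 * 8.7970 / 100 = 282.9960 kg


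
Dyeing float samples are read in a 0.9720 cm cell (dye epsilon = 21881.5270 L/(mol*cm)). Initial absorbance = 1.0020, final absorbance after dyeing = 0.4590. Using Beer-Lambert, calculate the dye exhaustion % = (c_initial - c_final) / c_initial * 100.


c_initial = A_i / (epsilon * l) = 1.0020 / (21881.5270 * 0.9720) = 4.7111e-05 mol/L
c_final = A_f / (epsilon * l) = 0.4590 / (21881.5270 * 0.9720) = 2.1581e-05 mol/L
Exhaustion = (c_initial - c_final) / c_initial * 100 = (4.7111e-05 - 2.1581e-05) / 4.7111e-05 * 100 = 54.1916 %


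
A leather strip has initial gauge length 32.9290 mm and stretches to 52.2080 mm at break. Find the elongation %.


Formula: Elongation = (Lf - L0) / L0 * 100
Substituting: Elongation = (52.2080 - 32.9290) / 32.9290 * 100
Result: 58.5472 %


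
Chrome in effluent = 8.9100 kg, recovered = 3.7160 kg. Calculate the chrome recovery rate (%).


Formula: Recovery = recovered / input * 100
Substituting: Recovery = 3.7160 / 8.9100 * 100
Result: 41.7059 %


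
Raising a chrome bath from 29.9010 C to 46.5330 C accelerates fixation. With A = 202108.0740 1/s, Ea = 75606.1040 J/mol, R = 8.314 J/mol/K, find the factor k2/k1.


T1 = 29.9010 + 273.15 = 303.0510 K; T2 = 46.5330 + 273.15 = 319.6830 K
k1 = A * exp(-Ea/(R*T1)) = 202108.0740 * exp(-75606.1040/(8.314*303.0510)) = 1.8770e-08 1/s
k2 = A * exp(-Ea/(R*T2)) = 202108.0740 * exp(-75606.1040/(8.314*319.6830)) = 8.9427e-08 1/s
k2/k1 = 8.9427e-08 / 1.8770e-08 = 4.7645


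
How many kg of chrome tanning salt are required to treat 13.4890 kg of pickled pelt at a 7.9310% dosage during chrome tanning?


Formula: Chrome = substrate * pct / 100
Substituting: Chrome = 13.4890 * 7.9310 / 100
Result: 1.0698 kg


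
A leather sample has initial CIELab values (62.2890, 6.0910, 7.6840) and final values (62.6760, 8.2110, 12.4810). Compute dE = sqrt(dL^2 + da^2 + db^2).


dL = 0.3870, da = 2.1200, db = 4.7970
dE = sqrt(0.3870^2 + 2.1200^2 + 4.7970^2) = 5.2588


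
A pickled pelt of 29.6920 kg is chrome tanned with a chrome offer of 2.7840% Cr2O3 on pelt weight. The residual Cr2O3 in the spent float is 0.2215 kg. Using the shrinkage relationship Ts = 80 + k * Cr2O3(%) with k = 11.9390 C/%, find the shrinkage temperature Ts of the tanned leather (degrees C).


Offered = pelt * offer_pct / 100 = 29.6920 * 2.7840 / 100 = 0.8266 kg
Uptake = offered - residual = 0.8266 - 0.2215 = 0.6051 kg
Cr2O3% on pelt = uptake / pelt * 100 = 0.6051 / 29.6920 * 100 = 2.0380 %
Ts = 80 + k * Cr2O3% = 80 + 11.9390 * 2.0380 = 104.3318 C


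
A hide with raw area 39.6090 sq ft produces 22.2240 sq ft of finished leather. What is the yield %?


Formula: Yield = finished / raw * 100
Substituting: Yield = 22.2240 / 39.6090 * 100
Result: 56.1085 %


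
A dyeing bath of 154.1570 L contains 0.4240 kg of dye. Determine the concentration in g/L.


Formula: Conc = dye_mass(kg) / volume(L) * 1000
Substituting: Conc = 0.4240 / 154.1570 * 1000
Result: 2.7504 g/L


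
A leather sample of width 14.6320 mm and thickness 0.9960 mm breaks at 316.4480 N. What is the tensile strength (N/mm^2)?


Formula: TS = force / (width * thickness)
Substituting: TS = 316.4480 / (14.6320 * 0.9960)
Result: 21.7140 N/mm^2


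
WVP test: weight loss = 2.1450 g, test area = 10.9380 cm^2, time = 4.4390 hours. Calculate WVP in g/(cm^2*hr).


Formula: WVP = loss / (area * time)
Substituting: WVP = 2.1450 / (10.9380 * 4.4390)
Result: 0.0441778 g/(cm^2*hr)


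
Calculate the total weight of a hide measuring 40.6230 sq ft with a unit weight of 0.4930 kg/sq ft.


Formula: Weight = area * weight_per_sqft
Substituting: Weight = 40.6230 * 0.4930
Result: 20.0271 kg


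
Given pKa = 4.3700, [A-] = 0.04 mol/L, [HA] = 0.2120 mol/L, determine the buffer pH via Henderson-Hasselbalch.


ratio = [A-] / [HA] = 0.04 / 0.2120 = 0.1887
log10(ratio) = -0.7243
pH = pKa + log10(ratio) = 4.3700 - 0.7243 = 3.6457


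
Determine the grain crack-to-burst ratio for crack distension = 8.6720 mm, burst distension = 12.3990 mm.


Formula: Ratio = crack / burst
Substituting: Ratio = 8.6720 / 12.3990
Result: 0.6994


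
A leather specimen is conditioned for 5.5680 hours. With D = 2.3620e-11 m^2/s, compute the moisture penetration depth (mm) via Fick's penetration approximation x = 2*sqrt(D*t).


t = 5.5680 hr * 3600 = 20044.8000 s
D * t = 2.3620e-11 * 20044.8000 = 4.7346e-07
x = 2 * sqrt(D*t) = 2 * sqrt(4.7346e-07) = 0.00137617 m = 1.3762 mm


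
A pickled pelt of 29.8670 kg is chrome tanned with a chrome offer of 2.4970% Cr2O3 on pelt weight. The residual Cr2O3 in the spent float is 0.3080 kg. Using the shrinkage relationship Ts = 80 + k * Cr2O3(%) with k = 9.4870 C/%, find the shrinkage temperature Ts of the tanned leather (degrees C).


Offered = pelt * offer_pct / 100 = 29.8670 * 2.4970 / 100 = 0.7458 kg
Uptake = offered - residual = 0.7458 - 0.3080 = 0.4378 kg
Cr2O3% on pelt = uptake / pelt * 100 = 0.4378 / 29.8670 * 100 = 1.4658 %
Ts = 80 + k * Cr2O3% = 80 + 9.4870 * 1.4658 = 93.9057 C


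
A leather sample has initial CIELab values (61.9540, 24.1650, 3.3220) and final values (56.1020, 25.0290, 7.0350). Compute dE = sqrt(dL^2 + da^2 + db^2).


dL = -5.8520, da = 0.8640, db = 3.7130
dE = sqrt((-5.8520)^2 + 0.8640^2 + 3.7130^2) = 6.9842


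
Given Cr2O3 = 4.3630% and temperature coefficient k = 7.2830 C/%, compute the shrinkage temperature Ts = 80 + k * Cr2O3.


Formula: Ts = 80 + k * Cr2O3
Substituting: Ts = 80 + 7.2830 * 4.3630
Result: 111.7757 C


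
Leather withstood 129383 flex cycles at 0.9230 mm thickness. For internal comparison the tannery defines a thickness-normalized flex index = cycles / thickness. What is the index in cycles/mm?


Formula: Index = cycles / thickness
Substituting: Index = 129383 / 0.9230
Result: 140176.5980 cycles/mm


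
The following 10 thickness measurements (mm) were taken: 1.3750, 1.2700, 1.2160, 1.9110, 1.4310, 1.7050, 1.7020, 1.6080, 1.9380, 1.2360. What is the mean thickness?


Formula: Average = sum / n
Substituting: Average = 15.3920 / 10
Result: 1.5392 mm


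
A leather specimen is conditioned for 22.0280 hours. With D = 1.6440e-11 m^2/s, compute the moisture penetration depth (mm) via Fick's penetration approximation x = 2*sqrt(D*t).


t = 22.0280 hr * 3600 = 79300.8000 s
D * t = 1.6440e-11 * 79300.8000 = 1.3037e-06
x = 2 * sqrt(D*t) = 2 * sqrt(1.3037e-06) = 0.0022836 m = 2.2836 mm


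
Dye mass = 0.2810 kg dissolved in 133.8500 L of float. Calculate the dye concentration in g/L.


Formula: Conc = dye_mass(kg) / volume(L) * 1000
Substituting: Conc = 0.2810 / 133.8500 * 1000
Result: 2.0994 g/L


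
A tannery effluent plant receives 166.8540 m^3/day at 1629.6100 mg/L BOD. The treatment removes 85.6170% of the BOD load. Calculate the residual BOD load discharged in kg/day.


Load_in = volume * conc / 1000 = 166.8540 * 1629.6100 / 1000 = 271.9069 kg/day
Removed = Load_in * eff / 100 = 271.9069 * 85.6170 / 100 = 232.7986 kg/day
Load_out = Load_in - Removed = 271.9069 - 232.7986 = 39.1084 kg/day


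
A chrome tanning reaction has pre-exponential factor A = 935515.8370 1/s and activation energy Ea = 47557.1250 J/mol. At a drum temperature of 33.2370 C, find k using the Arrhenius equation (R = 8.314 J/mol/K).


T_K = T_C + 273.15 = 33.2370 + 273.15 = 306.3870 K
exponent = -Ea / (R * T_K) = -47557.1250 / (8.314 * 306.3870) = -18.6696
k = A * exp(exponent) = 935515.8370 * exp(-18.6696) = 0.00729361 1/s


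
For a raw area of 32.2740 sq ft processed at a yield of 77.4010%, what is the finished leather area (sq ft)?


Formula: finished = raw * yield / 100
Substituting: finished = 32.2740 * 77.4010 / 100
Result: 24.9804 sq ft


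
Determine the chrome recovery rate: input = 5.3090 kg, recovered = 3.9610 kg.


Formula: Recovery = recovered / input * 100
Substituting: Recovery = 3.9610 / 5.3090 * 100
Result: 74.6092 %


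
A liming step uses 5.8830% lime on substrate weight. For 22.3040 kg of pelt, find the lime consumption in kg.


Formula: Lime = substrate * pct / 100
Substituting: Lime = 22.3040 * 5.8830 / 100
Result: 1.3121 kg


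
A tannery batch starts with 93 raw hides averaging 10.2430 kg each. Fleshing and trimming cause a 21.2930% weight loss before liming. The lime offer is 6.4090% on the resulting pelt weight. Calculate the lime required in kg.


Total_raw = N * avg_wt = 93 * 10.2430 = 952.5990 kg
Substrate = Total_raw * (1 - loss/100) = 952.5990 * (1 - 21.2930/100) = 749.7621 kg
Lime = Substrate * pct / 100 = 749.7621 * 6.4090 / 100 = 48.0523 kg


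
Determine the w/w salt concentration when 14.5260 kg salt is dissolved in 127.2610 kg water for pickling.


Formula: Conc = salt / (water + salt) * 100
Substituting: Conc = 14.5260 / (127.2610 + 14.5260) * 100
Result: 10.2449 %


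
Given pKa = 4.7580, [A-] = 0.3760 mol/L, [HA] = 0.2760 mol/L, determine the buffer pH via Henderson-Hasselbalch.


ratio = [A-] / [HA] = 0.3760 / 0.2760 = 1.3623
log10(ratio) = 0.1343
pH = pKa + log10(ratio) = 4.7580 + 0.1343 = 4.8923


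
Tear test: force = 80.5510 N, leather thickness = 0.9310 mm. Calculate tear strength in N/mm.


Formula: Tear strength = force / thickness
Substituting: Tear strength = 80.5510 / 0.9310
Result: 86.5209 N/mm


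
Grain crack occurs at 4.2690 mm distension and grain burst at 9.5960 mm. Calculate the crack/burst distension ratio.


Formula: Ratio = crack / burst
Substituting: Ratio = 4.2690 / 9.5960
Result: 0.4449
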